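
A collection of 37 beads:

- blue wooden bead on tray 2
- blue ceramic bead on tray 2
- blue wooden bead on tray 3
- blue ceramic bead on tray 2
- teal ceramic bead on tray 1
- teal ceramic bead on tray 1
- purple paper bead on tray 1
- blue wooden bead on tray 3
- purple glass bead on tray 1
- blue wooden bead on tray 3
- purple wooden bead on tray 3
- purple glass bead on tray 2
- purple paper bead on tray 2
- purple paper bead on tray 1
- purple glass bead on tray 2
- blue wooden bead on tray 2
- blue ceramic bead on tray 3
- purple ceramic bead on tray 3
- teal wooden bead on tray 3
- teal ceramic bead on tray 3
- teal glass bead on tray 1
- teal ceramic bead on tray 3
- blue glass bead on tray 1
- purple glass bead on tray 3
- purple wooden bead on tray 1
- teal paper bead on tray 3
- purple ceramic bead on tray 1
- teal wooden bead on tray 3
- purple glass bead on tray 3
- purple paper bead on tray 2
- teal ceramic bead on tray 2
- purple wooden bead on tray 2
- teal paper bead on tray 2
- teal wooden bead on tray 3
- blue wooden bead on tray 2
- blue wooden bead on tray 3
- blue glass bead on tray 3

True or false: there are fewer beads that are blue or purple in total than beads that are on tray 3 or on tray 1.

False

There are 26 beads that are blue or purple.
There are 25 beads on tray 3 or on tray 1.
The claim requires 26 < 25, which does not hold.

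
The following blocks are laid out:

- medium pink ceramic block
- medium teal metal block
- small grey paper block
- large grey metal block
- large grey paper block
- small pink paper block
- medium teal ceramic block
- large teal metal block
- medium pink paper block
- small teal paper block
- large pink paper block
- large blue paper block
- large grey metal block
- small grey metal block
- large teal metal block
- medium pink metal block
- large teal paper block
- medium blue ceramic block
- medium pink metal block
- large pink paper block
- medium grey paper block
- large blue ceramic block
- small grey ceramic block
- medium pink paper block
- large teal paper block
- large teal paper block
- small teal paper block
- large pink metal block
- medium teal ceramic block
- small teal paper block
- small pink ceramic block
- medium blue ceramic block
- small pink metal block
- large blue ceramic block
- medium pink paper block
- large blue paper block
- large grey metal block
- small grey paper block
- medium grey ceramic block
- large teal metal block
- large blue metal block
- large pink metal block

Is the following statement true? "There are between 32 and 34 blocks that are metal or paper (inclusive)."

blocks that are metal or paper: 32.
The claim requires 32 ≤ 32 ≤ 34, which holds.

True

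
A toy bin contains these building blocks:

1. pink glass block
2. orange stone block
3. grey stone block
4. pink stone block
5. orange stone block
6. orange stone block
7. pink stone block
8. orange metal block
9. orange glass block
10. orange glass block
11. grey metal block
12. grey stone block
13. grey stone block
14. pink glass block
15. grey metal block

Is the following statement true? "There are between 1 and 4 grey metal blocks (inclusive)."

grey metal blocks: 2.
The claim requires 1 ≤ 2 ≤ 4, which holds.

True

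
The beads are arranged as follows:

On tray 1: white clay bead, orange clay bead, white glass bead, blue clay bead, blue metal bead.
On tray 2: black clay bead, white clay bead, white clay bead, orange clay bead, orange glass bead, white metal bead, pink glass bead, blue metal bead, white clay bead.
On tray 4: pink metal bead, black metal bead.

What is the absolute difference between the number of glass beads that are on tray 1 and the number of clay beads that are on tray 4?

1

glass beads on tray 1: 1. clay beads on tray 4: 0.
|1 − 0| = 1 − 0 = 1.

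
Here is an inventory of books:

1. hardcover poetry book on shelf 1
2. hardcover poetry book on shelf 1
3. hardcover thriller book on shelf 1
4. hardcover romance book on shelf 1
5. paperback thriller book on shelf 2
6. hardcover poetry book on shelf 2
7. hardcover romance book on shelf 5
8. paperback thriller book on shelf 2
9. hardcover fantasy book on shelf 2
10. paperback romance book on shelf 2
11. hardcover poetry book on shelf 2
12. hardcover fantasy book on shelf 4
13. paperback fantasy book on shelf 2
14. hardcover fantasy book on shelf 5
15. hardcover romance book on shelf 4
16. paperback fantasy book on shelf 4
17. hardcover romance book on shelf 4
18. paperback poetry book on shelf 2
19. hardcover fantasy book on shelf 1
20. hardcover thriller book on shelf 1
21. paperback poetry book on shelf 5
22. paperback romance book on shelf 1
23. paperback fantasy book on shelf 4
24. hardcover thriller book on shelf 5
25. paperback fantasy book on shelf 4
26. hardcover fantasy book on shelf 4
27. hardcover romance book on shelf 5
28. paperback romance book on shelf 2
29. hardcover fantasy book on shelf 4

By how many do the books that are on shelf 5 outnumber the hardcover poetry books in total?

1

books on shelf 5: 5.
hardcover poetry books: 4.
5 − 4 = 1.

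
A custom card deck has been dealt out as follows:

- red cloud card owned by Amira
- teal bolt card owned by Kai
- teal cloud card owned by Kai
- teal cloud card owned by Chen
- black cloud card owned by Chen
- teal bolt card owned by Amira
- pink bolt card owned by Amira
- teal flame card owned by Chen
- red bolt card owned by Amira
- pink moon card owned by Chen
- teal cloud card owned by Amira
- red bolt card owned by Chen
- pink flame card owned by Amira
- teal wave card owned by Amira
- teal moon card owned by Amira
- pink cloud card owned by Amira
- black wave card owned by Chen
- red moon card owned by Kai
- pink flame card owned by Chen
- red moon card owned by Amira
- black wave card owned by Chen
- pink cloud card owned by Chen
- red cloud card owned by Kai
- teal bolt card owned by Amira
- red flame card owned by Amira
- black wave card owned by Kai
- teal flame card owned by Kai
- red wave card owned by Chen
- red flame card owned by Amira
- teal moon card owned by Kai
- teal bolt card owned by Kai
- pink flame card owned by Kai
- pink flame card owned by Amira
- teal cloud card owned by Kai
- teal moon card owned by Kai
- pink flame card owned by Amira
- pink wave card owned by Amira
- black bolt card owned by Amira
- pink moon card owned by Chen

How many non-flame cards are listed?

Total cards: 39; with the excluded value: 9; remaining 39 − 9 = 30.

30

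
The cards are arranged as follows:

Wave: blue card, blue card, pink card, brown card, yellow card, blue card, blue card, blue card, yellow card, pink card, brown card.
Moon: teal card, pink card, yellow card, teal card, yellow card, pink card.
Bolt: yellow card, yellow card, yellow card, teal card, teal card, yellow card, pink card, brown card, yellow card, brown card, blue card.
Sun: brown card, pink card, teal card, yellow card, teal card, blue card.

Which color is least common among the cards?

brown

Counts by color: yellow 10, blue 7, pink 6, teal 6, brown 5.
The minimum is 5, held uniquely by brown.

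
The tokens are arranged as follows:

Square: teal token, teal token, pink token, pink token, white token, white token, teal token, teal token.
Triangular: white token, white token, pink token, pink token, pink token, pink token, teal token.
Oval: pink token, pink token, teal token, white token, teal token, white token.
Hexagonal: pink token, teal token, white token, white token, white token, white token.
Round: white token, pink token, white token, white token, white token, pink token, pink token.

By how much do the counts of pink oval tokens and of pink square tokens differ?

pink oval tokens: 2. pink square tokens: 2.
|2 − 2| = 2 − 2 = 0.

0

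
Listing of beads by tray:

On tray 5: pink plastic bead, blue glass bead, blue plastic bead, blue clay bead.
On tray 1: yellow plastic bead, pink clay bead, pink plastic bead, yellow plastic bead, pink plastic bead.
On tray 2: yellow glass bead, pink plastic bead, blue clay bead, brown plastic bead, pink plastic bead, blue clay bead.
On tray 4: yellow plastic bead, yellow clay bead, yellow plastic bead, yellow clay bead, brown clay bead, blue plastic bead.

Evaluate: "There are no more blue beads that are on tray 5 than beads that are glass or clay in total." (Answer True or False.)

There are 3 blue beads on tray 5.
There are 9 beads that are glass or clay.
The claim requires 3 ≤ 9, which holds.

True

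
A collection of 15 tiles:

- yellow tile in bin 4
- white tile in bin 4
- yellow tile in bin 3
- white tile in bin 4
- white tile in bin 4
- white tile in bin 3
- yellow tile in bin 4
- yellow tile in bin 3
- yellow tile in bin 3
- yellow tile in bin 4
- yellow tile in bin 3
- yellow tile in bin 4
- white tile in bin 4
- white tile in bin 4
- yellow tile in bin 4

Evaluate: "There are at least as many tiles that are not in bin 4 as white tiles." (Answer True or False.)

There are 5 tiles that are not in bin 4.
There are 6 white tiles.
The claim requires 5 ≥ 6, which does not hold.

False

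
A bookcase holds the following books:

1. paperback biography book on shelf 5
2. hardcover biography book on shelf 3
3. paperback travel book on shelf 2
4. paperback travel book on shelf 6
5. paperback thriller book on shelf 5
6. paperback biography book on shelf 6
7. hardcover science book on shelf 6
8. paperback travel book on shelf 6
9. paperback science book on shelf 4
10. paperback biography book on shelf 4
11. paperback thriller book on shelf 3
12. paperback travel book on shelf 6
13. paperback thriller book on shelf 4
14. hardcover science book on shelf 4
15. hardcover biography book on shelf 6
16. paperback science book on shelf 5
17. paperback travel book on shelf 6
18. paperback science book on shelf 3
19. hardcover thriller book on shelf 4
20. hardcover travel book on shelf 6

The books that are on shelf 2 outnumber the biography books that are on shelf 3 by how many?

0

books on shelf 2: 1.
biography books on shelf 3: 1.
1 − 1 = 0.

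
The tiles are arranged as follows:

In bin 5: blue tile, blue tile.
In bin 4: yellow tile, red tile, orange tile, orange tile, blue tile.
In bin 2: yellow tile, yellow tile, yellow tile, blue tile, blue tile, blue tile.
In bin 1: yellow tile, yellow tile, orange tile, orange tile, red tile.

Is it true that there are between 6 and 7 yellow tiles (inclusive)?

|yellow tiles| = 6.
The claim requires 6 ≤ 6 ≤ 7, which holds.

True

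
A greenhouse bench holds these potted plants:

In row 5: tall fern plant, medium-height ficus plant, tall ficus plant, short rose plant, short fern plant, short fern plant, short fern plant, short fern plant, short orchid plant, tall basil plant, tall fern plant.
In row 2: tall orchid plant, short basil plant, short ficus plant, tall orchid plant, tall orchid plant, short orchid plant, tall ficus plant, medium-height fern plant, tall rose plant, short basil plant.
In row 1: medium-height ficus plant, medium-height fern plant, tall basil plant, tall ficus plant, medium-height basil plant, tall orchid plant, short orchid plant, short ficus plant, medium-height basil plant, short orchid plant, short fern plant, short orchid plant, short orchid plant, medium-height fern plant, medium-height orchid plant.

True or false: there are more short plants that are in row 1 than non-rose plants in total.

|short plants in row 1| = 6.
|non-rose plants| = 34.
The claim requires 6 > 34, which does not hold.

False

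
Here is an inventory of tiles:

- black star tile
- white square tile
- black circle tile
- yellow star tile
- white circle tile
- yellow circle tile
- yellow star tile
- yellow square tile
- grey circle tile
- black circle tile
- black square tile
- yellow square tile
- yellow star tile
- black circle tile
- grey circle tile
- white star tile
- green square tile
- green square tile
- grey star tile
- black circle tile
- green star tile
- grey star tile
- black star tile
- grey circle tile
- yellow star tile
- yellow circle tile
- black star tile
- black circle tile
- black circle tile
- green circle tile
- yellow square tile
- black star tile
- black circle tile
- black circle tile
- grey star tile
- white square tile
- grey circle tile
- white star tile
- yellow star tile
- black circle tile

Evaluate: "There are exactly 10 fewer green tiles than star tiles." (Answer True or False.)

False

green tiles: 4.
star tiles: 15.
The claim requires 15 − 4 (= 11) to equal 10, which does not hold.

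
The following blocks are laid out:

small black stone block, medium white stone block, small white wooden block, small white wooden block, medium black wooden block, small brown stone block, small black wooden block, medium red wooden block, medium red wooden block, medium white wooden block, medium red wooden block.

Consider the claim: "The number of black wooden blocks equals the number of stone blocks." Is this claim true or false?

|black wooden blocks| = 2.
|stone blocks| = 3.
The claim requires 2 = 3, which does not hold.

False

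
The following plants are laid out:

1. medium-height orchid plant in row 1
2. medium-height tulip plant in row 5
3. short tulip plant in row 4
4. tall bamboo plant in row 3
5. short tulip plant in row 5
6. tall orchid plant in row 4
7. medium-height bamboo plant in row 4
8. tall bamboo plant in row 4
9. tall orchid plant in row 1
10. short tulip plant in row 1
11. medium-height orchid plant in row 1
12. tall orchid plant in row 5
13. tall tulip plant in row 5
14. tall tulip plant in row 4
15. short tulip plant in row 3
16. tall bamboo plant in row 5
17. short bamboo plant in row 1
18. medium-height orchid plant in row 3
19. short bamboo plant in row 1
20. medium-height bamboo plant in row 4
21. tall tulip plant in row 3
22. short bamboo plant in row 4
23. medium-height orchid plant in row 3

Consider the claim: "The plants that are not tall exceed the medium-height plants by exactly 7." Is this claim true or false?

True

There are 14 plants that are not tall.
There are 7 medium-height plants.
The claim requires 14 − 7 (= 7) to equal 7, which holds.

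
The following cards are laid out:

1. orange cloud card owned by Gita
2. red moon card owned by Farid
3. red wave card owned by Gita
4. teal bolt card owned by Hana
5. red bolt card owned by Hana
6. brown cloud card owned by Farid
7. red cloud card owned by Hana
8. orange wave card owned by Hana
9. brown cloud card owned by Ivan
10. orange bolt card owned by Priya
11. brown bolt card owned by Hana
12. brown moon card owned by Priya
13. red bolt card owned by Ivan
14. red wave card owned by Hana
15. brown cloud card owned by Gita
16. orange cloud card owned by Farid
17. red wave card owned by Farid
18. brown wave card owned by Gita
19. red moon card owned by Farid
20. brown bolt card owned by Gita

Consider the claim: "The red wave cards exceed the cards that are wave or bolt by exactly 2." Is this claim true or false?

red wave cards: 3.
cards that are wave or bolt: 11.
The claim requires 3 − 11 (= -8) to equal 2, which does not hold.

False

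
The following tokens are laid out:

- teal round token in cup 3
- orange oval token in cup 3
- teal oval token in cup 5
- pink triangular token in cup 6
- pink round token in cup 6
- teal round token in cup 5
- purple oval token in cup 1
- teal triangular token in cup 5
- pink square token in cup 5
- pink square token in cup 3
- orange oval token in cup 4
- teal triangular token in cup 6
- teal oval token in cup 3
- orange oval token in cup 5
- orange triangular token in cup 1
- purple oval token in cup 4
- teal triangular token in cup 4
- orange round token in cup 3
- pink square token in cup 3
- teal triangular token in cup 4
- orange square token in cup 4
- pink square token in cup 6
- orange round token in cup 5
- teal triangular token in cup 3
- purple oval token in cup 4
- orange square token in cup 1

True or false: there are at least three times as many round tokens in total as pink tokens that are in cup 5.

True

|round tokens| = 5.
|pink tokens in cup 5| = 1.
The claim requires 5 ≥ 3 × 1 = 3, which holds.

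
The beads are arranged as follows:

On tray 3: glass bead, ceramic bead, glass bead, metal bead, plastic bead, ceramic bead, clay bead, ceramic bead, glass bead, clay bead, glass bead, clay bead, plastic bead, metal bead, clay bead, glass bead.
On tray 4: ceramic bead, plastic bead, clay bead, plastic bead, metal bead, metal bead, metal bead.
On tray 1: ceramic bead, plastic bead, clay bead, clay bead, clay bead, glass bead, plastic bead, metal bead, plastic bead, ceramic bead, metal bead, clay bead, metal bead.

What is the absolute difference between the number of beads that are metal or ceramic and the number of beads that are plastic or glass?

1

beads that are metal or ceramic: 14. beads that are plastic or glass: 13.
|14 − 13| = 14 − 13 = 1.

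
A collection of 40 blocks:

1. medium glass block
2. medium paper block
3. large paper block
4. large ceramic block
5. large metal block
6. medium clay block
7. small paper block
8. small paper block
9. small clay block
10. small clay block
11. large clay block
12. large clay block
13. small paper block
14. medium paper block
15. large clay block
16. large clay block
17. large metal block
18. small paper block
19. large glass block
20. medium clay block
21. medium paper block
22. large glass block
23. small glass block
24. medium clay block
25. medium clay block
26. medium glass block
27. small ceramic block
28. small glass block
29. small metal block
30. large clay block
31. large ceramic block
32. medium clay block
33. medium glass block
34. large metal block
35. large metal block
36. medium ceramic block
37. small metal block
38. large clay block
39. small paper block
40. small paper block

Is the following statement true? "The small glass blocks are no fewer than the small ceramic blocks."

True

small glass blocks: 2.
small ceramic blocks: 1.
The claim requires 2 ≥ 1, which holds.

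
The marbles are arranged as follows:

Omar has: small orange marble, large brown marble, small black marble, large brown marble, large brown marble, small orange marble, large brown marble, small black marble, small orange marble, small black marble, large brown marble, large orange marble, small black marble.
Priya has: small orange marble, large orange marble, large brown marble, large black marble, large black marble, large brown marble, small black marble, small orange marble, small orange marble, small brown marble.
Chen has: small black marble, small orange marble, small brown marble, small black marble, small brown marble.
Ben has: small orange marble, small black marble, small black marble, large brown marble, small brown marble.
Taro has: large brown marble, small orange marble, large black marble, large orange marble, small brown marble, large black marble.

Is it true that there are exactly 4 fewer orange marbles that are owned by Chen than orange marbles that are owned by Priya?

False

Count of orange marbles owned by Chen: 1.
Count of orange marbles owned by Priya: 4.
The claim requires 4 − 1 (= 3) to equal 4, which does not hold.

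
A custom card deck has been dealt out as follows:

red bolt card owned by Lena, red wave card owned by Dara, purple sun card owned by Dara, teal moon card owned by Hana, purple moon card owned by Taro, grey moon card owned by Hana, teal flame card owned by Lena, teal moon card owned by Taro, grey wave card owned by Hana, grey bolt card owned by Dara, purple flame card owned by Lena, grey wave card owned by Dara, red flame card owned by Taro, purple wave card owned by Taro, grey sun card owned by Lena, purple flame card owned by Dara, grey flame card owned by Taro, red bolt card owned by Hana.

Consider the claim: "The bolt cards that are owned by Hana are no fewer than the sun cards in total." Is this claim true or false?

|bolt cards owned by Hana| = 1.
|sun cards| = 2.
The claim requires 1 ≥ 2, which does not hold.

False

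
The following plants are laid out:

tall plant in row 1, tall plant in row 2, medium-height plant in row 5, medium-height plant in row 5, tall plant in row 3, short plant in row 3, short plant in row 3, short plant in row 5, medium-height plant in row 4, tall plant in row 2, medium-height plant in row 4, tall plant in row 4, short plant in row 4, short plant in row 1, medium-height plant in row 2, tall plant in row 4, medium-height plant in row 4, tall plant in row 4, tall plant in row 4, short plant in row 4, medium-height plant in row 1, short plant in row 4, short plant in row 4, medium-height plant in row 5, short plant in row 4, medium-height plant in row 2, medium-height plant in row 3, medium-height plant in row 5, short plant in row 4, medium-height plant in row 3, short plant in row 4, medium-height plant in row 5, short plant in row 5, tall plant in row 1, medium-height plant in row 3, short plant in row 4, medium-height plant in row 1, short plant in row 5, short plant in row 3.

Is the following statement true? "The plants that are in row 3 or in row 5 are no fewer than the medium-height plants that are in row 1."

plants in row 3 or in row 5: 15.
medium-height plants in row 1: 2.
The claim requires 15 ≥ 2, which holds.

True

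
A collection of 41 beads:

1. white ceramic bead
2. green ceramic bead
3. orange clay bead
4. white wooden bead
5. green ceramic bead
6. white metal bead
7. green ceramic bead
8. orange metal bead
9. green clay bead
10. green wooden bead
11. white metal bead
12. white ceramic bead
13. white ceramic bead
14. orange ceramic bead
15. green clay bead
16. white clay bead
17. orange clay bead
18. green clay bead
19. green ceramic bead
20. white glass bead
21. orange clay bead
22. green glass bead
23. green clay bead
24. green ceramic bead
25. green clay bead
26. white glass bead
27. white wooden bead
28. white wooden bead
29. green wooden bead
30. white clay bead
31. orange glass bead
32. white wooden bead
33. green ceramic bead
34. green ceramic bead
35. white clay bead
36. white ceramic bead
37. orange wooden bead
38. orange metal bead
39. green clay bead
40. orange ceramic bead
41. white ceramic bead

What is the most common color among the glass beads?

Counts by color (restricted to glass beads): white 2, orange 1, green 1.
The maximum is 2, held uniquely by white.

white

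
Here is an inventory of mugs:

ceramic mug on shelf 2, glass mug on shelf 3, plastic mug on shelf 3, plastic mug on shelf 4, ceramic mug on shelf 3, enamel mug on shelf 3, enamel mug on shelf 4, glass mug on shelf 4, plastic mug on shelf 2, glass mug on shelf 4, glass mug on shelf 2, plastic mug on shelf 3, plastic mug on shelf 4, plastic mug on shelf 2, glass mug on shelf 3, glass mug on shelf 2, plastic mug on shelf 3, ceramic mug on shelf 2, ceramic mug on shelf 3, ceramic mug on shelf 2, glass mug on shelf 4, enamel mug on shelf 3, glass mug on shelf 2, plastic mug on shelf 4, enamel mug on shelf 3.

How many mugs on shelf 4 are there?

7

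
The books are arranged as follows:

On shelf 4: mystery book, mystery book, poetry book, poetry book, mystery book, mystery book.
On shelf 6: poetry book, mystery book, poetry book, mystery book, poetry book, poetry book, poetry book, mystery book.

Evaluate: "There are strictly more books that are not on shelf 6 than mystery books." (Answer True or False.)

books that are not on shelf 6: 6.
mystery books: 7.
The claim requires 6 > 7, which does not hold.

False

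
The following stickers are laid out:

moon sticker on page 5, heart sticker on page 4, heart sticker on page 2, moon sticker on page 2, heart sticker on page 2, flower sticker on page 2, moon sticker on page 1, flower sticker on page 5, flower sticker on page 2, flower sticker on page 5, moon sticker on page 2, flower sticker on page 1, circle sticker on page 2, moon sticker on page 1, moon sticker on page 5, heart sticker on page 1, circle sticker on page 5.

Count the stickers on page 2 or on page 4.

8

on page 2: 7; on page 4: 1; together 7 + 1 = 8.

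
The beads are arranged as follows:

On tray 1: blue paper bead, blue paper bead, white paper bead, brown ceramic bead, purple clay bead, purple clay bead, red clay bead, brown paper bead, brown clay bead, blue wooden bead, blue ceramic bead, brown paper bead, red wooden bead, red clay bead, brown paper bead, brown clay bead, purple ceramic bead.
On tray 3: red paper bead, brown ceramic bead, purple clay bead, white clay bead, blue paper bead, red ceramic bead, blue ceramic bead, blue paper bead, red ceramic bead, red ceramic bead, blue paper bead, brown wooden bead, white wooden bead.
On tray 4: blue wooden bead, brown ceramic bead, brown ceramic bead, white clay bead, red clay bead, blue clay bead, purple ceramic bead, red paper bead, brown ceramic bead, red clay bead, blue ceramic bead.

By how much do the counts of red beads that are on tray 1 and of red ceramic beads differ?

0

red beads on tray 1: 3. red ceramic beads: 3.
|3 − 3| = 3 − 3 = 0.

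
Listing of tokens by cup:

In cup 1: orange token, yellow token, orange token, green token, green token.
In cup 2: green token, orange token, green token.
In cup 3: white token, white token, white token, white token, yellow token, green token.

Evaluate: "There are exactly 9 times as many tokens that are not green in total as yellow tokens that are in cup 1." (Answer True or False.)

True

|tokens that are not green| = 9.
|yellow tokens in cup 1| = 1.
The claim requires 9 = 9 × 1 = 9, which holds.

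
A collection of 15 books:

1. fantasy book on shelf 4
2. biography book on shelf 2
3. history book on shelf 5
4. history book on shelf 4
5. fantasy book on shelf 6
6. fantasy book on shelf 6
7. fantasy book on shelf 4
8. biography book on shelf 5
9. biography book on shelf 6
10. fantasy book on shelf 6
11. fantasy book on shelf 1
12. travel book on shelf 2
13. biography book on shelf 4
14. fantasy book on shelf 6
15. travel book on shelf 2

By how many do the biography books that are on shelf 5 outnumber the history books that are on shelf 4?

0

biography books on shelf 5: 1.
history books on shelf 4: 1.
1 − 1 = 0.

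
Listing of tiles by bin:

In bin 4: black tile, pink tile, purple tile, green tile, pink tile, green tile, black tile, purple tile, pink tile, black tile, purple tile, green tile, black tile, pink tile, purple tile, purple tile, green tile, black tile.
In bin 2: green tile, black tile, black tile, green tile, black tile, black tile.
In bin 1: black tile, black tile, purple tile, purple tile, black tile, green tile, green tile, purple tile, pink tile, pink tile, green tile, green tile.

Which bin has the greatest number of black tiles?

Counts by bin (restricted to black tiles): bin 4→5, bin 2→4, bin 1→3.
The maximum is 5, held uniquely by bin 4.

bin 4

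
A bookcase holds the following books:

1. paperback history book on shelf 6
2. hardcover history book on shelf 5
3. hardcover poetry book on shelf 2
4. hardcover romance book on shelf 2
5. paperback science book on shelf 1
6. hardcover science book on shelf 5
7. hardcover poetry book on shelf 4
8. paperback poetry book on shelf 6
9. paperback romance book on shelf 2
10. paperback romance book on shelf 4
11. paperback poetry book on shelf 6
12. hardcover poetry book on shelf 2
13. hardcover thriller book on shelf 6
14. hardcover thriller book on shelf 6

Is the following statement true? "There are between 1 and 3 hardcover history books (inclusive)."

hardcover history books: 1.
The claim requires 1 ≤ 1 ≤ 3, which holds.

True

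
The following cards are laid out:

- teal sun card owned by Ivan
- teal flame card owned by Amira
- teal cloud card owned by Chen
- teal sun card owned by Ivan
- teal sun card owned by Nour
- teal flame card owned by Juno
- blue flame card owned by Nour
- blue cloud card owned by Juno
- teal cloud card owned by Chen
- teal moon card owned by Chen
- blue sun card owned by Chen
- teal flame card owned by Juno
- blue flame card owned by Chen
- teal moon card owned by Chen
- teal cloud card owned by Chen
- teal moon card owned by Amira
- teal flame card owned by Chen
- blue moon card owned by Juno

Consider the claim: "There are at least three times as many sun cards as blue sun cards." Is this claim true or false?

True

There are 4 sun cards.
There is 1 blue sun card.
The claim requires 4 ≥ 3 × 1 = 3, which holds.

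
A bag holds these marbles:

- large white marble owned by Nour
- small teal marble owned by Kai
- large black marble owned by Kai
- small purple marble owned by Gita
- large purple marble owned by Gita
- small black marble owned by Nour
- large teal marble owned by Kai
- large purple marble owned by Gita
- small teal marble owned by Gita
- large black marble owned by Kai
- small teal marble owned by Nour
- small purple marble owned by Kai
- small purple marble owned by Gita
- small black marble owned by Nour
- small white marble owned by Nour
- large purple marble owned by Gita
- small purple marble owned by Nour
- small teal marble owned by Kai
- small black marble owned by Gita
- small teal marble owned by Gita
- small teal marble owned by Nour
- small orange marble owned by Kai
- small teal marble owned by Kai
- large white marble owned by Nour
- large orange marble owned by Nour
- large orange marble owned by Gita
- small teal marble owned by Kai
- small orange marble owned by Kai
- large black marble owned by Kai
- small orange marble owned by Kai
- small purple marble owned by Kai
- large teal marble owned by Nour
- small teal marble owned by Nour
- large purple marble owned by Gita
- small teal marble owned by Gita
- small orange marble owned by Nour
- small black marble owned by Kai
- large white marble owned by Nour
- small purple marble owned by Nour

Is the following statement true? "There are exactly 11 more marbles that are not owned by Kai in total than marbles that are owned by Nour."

True

marbles that are not owned by Kai: 25.
marbles owned by Nour: 14.
The claim requires 25 − 14 (= 11) to equal 11, which holds.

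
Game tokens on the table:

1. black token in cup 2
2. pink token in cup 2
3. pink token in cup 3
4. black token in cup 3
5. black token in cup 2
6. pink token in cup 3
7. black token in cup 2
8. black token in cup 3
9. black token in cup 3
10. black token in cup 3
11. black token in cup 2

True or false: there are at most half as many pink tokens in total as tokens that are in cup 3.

True

There are 3 pink tokens.
There are 6 tokens in cup 3.
The claim requires 2 × 3 = 6 ≤ 6, which holds.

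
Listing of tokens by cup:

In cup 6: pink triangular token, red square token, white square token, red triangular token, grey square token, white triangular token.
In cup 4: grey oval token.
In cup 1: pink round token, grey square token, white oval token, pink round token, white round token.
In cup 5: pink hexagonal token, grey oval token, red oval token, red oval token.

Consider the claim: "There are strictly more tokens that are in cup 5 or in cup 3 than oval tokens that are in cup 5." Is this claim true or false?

tokens in cup 5 or in cup 3: 4.
oval tokens in cup 5: 3.
The claim requires 4 > 3, which holds.

True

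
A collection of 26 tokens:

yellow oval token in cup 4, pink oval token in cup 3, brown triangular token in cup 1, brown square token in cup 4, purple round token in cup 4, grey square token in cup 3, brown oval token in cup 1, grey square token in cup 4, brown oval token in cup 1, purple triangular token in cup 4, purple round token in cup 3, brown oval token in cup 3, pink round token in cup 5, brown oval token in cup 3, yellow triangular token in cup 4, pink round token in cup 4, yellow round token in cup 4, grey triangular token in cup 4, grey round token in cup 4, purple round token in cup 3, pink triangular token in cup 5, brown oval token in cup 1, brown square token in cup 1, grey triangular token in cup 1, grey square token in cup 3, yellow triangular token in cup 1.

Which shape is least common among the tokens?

Counts by shape: triangular 7, round 7, oval 7, square 5.
The minimum is 5, held uniquely by square.

square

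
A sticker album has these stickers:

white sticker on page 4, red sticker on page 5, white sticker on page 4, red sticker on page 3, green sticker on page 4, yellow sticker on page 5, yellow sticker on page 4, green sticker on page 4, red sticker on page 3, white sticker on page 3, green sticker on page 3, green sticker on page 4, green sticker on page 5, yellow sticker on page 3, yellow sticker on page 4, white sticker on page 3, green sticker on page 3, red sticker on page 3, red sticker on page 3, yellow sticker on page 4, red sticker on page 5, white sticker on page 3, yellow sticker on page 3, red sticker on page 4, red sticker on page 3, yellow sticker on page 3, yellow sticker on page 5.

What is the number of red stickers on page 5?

2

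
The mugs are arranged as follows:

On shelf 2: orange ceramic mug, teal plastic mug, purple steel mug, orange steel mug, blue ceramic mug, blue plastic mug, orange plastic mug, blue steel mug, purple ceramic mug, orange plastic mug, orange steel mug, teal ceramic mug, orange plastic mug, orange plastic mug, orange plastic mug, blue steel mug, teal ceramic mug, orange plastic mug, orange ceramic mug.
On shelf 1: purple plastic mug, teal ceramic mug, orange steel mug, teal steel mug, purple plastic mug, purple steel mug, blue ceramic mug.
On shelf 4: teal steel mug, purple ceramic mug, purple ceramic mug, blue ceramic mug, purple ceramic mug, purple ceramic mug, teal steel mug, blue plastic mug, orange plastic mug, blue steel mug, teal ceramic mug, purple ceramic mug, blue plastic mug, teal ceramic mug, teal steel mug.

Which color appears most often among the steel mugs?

teal

Counts by color (restricted to steel mugs): teal 4, orange 3, blue 3, purple 2.
The maximum is 4, held uniquely by teal.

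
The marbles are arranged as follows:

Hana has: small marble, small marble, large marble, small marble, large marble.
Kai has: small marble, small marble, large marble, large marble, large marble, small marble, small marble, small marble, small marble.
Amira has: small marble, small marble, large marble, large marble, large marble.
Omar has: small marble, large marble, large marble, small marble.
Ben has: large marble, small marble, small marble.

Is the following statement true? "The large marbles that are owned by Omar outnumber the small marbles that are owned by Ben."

False

large marbles owned by Omar: 2.
small marbles owned by Ben: 2.
The claim requires 2 > 2, which does not hold.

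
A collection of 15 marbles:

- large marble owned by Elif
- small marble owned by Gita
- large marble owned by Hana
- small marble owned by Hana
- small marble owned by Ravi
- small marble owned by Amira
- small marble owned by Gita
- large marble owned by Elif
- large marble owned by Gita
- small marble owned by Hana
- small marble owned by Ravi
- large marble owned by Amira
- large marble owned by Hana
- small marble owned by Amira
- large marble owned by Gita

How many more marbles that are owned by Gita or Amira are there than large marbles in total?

0

marbles owned by Gita or Amira: 7.
large marbles: 7.
7 − 7 = 0.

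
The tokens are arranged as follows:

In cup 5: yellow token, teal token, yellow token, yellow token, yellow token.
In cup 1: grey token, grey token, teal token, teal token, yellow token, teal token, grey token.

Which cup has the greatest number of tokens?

Counts by cup: cup 1→7, cup 5→5.
The maximum is 7, held uniquely by cup 1.

cup 1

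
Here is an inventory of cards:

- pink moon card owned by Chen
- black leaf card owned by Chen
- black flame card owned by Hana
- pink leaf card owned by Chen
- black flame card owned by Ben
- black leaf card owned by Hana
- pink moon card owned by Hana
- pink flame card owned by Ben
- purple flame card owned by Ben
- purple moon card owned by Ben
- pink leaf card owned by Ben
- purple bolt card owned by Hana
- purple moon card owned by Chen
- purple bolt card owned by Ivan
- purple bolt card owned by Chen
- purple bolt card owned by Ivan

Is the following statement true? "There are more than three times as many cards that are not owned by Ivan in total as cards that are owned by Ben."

False

|cards that are not owned by Ivan| = 14.
|cards owned by Ben| = 5.
The claim requires 14 > 3 × 5 = 15, which does not hold.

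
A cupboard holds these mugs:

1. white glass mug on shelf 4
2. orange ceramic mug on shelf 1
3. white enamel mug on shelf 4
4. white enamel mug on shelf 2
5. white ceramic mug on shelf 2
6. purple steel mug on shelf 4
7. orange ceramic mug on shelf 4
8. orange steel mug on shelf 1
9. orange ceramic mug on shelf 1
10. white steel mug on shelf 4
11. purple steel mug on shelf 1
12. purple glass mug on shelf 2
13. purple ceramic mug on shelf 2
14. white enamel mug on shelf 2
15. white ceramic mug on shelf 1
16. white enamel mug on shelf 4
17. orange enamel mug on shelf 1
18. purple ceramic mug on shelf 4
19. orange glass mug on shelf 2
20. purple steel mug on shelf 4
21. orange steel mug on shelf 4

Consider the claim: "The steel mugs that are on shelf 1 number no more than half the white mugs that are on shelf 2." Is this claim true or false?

steel mugs on shelf 1: 2.
white mugs on shelf 2: 3.
The claim requires 2 × 2 = 4 ≤ 3, which does not hold.

False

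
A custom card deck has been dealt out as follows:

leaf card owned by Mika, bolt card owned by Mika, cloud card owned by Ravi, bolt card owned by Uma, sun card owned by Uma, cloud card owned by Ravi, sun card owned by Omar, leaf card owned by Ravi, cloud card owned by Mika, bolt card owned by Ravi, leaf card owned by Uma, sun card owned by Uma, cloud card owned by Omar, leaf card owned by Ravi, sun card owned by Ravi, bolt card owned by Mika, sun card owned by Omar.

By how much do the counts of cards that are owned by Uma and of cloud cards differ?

cards owned by Uma: 4. cloud cards: 4.
|4 − 4| = 4 − 4 = 0.

0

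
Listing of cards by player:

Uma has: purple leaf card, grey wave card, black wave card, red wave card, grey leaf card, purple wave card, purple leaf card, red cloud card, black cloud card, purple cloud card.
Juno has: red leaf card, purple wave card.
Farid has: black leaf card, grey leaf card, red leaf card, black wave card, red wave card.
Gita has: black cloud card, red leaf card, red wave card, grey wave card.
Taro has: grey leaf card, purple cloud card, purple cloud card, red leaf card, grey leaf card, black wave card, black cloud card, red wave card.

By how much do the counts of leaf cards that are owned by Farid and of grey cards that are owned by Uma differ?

1

leaf cards owned by Farid: 3. grey cards owned by Uma: 2.
|3 − 2| = 3 − 2 = 1.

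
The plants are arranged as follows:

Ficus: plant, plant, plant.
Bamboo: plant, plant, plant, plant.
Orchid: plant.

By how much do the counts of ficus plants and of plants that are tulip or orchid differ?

ficus plants: 3. plants that are tulip or orchid: 1.
|3 − 1| = 3 − 1 = 2.

2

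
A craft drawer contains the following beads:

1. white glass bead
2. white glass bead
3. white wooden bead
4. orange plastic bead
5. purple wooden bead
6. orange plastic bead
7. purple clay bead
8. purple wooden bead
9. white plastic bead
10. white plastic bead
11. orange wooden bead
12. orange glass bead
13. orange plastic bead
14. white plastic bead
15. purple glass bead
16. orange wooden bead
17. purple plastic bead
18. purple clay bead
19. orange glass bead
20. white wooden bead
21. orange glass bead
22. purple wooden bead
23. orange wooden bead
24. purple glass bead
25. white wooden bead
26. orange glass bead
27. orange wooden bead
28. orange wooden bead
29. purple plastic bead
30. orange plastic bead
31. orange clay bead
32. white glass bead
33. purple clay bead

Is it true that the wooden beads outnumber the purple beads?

True

There are 11 wooden beads.
There are 10 purple beads.
The claim requires 11 > 10, which holds.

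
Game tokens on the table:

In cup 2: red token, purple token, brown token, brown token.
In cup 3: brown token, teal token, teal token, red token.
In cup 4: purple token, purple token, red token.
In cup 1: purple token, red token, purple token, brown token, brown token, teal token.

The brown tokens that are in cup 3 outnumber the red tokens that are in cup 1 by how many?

brown tokens in cup 3: 1.
red tokens in cup 1: 1.
1 − 1 = 0.

0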